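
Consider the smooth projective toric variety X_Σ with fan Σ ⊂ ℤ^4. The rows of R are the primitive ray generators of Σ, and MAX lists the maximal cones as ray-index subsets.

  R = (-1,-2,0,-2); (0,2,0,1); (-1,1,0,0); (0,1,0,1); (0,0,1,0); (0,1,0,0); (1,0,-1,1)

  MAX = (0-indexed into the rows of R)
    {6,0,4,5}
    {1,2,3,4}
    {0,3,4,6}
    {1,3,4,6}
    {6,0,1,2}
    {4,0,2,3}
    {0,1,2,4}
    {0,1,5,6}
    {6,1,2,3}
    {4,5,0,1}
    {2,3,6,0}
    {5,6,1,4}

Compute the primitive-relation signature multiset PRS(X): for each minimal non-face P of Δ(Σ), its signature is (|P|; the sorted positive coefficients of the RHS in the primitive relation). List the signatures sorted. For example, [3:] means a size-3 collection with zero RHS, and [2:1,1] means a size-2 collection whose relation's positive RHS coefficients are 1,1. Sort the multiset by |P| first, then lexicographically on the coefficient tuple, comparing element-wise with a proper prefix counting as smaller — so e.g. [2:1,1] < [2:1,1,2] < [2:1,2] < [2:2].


Primitive collections (5):

  {3,5}:  v_{3} + v_{5} = v_{1}  so sig = [2:1]
  {2,5}:  v_{2} + v_{5} = v_{0} + 2·v_{1}  so sig = [2:1,2]
  {0,1,3}:  v_{0} + v_{1} + v_{3} = v_{2}  so sig = [3:1]
  {2,4,6}:  v_{2} + v_{4} + v_{6} = v_{3}  so sig = [3:1]
  {0,1,4,6}:  v_{0} + v_{1} + v_{4} + v_{6} = 0  so sig = [4:]

so the primitive-relation signature multiset is
    [2:1]
    [2:1,2]
    [3:1]
    [3:1]
    [4:]


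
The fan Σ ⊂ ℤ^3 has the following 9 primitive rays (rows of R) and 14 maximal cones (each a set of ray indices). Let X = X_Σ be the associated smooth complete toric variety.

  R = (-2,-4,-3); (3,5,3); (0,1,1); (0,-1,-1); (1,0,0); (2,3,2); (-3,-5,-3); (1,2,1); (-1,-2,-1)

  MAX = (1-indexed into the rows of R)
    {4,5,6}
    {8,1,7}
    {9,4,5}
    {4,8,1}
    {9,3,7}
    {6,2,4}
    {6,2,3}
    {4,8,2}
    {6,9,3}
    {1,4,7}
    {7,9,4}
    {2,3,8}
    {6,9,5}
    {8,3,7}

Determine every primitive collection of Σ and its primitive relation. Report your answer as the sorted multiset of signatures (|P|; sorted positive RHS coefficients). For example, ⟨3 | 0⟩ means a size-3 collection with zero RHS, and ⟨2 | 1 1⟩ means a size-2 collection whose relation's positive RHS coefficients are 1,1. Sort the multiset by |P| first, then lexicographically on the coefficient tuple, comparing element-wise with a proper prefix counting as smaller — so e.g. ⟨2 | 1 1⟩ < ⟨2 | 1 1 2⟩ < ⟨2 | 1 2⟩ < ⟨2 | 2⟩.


17 minimal non-faces of Δ(Σ) (on 9 rays):

  P = {2,7}:  v_{2} + v_{7} = 0  so sig = ⟨2 | 0⟩
  P = {3,4}:  v_{3} + v_{4} = 0  so sig = ⟨2 | 0⟩
  P = {8,9}:  v_{8} + v_{9} = 0  so sig = ⟨2 | 0⟩
  P = {1,6}:  v_{1} + v_{6} = v_{4}  so sig = ⟨2 | 1⟩
  P = {2,9}:  v_{2} + v_{9} = v_{6}  so sig = ⟨2 | 1⟩
  P = {6,7}:  v_{6} + v_{7} = v_{9}  so sig = ⟨2 | 1⟩
  P = {6,8}:  v_{6} + v_{8} = v_{2}  so sig = ⟨2 | 1⟩
  P = {1,2}:  v_{1} + v_{2} = v_{4} + v_{8}  so sig = ⟨2 | 1 1⟩
  P = {1,3}:  v_{1} + v_{3} = v_{7} + v_{8}  so sig = ⟨2 | 1 1⟩
  P = {1,9}:  v_{1} + v_{9} = v_{4} + v_{7}  so sig = ⟨2 | 1 1⟩
  P = {3,5}:  v_{3} + v_{5} = v_{6} + v_{9}  so sig = ⟨2 | 1 1⟩
  P = {5,8}:  v_{5} + v_{8} = v_{4} + v_{6}  so sig = ⟨2 | 1 1⟩
  P = {1,5}:  v_{1} + v_{5} = 2·v_{4} + v_{9}  so sig = ⟨2 | 1 2⟩
  P = {2,5}:  v_{2} + v_{5} = v_{4} + 2·v_{6}  so sig = ⟨2 | 1 2⟩
  P = {5,7}:  v_{5} + v_{7} = v_{4} + 2·v_{9}  so sig = ⟨2 | 1 2⟩
  P = {4,6,9}:  v_{4} + v_{6} + v_{9} = v_{5}  so sig = ⟨3 | 1⟩
  P = {4,7,8}:  v_{4} + v_{7} + v_{8} = v_{1}  so sig = ⟨3 | 1⟩

Sorted signature multiset PRS(X):
[⟨2 | 0⟩, ⟨2 | 0⟩, ⟨2 | 0⟩, ⟨2 | 1⟩, ⟨2 | 1⟩, ⟨2 | 1⟩, ⟨2 | 1⟩, ⟨2 | 1 1⟩, ⟨2 | 1 1⟩, ⟨2 | 1 1⟩, ⟨2 | 1 1⟩, ⟨2 | 1 1⟩, ⟨2 | 1 2⟩, ⟨2 | 1 2⟩, ⟨2 | 1 2⟩, ⟨3 | 1⟩, ⟨3 | 1⟩]


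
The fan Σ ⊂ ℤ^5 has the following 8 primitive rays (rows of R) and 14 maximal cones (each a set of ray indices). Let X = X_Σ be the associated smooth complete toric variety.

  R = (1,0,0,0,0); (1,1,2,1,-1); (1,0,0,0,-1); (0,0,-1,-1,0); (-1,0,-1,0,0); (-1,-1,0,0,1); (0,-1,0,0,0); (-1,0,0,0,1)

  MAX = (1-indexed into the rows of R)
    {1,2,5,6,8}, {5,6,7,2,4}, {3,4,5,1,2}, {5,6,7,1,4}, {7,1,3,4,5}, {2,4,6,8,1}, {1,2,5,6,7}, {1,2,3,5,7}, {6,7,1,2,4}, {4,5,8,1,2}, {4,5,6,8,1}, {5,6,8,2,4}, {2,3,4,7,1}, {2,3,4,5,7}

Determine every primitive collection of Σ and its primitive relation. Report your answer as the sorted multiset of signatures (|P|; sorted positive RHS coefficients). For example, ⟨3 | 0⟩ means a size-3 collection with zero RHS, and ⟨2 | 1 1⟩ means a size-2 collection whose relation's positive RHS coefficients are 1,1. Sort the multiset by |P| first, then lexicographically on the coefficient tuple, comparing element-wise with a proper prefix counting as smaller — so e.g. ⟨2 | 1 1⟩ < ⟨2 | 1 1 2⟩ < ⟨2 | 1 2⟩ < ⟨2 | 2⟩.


5 minimal non-faces of Δ(Σ) (on 8 rays):

  P = {3,8}:  v_{3} + v_{8} = 0 ; sig = ⟨2 | 0⟩
  P = {3,6}:  v_{3} + v_{6} = v_{7} ; sig = ⟨2 | 1⟩
  P = {7,8}:  v_{7} + v_{8} = v_{6} ; sig = ⟨2 | 1⟩
  P = {1,2,4,5,6}:  v_{1} + v_{2} + v_{4} + v_{5} + v_{6} = 0 ; sig = ⟨5 | 0⟩
  P = {1,2,4,5,7}:  v_{1} + v_{2} + v_{4} + v_{5} + v_{7} = v_{3} ; sig = ⟨5 | 1⟩

so the primitive-relation signature multiset is
    ⟨2 | 0⟩
    ⟨2 | 1⟩
    ⟨2 | 1⟩
    ⟨5 | 0⟩
    ⟨5 | 1⟩


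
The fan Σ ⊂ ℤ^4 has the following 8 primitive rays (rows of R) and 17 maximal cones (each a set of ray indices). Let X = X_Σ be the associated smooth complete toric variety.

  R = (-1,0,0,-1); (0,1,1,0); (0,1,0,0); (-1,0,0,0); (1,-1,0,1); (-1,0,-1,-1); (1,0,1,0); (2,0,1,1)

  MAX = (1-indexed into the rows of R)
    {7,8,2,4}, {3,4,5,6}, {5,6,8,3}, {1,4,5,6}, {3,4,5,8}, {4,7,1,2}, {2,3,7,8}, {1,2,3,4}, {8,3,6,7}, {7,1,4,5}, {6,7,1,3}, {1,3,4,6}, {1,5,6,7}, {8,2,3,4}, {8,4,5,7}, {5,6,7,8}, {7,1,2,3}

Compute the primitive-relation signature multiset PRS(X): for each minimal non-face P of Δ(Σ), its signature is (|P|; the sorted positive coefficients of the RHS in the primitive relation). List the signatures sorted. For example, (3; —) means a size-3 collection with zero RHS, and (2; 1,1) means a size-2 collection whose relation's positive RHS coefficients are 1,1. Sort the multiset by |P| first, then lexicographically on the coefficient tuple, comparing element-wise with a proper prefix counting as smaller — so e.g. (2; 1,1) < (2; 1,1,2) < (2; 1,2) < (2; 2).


Minimal non-faces — 8 found among 8 rays, 17 max cones:

  • {1,8}:  v_{1} + v_{8} = v_{7} — sig = (2; 1)
  • {2,5}:  v_{2} + v_{5} = v_{4} + v_{8} — sig = (2; 1,1)
  • {2,6}:  v_{2} + v_{6} = v_{1} + v_{3} — sig = (2; 1,1)
  • {1,3,5}:  v_{1} + v_{3} + v_{5} = 0 — sig = (3; —)
  • {4,6,8}:  v_{4} + v_{6} + v_{8} = 0 — sig = (3; —)
  • {3,4,7}:  v_{3} + v_{4} + v_{7} = v_{2} — sig = (3; 1)
  • {3,5,7}:  v_{3} + v_{5} + v_{7} = v_{8} — sig = (3; 1)
  • {4,6,7}:  v_{4} + v_{6} + v_{7} = v_{1} — sig = (3; 1)

so the primitive-relation signature multiset is
{ (2; 1),  (2; 1,1) ×2,  (3; —) ×2,  (3; 1) ×3 }


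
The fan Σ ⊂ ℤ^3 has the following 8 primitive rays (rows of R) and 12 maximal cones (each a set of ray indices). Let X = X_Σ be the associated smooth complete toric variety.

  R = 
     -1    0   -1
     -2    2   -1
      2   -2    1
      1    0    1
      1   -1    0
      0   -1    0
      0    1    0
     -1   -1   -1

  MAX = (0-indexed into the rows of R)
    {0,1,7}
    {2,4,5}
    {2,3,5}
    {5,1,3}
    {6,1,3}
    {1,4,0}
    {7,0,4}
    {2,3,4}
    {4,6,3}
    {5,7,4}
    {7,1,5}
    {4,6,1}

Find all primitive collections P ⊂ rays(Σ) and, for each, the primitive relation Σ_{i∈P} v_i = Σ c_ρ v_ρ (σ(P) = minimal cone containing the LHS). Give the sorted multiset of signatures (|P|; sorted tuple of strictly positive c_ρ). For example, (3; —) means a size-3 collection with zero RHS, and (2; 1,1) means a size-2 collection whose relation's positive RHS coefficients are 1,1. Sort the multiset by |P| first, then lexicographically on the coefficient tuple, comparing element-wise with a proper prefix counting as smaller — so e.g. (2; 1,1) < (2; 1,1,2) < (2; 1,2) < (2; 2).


Minimal non-faces — 14 found among 8 rays, 12 max cones:

  {0,3}:  v_{0} + v_{3} = 0 ; sig = (2; —)
  {1,2}:  v_{1} + v_{2} = 0 ; sig = (2; —)
  {5,6}:  v_{5} + v_{6} = 0 ; sig = (2; —)
  {0,5}:  v_{0} + v_{5} = v_{7} ; sig = (2; 1)
  {3,7}:  v_{3} + v_{7} = v_{5} ; sig = (2; 1)
  {6,7}:  v_{6} + v_{7} = v_{0} ; sig = (2; 1)
  {0,2}:  v_{0} + v_{2} = v_{4} + v_{5} ; sig = (2; 1,1)
  {0,6}:  v_{0} + v_{6} = v_{1} + v_{4} ; sig = (2; 1,1)
  {2,6}:  v_{2} + v_{6} = v_{3} + v_{4} ; sig = (2; 1,1)
  {2,7}:  v_{2} + v_{7} = v_{4} + 2·v_{5} ; sig = (2; 1,2)
  {1,3,4}:  v_{1} + v_{3} + v_{4} = v_{6} ; sig = (3; 1)
  {1,4,5}:  v_{1} + v_{4} + v_{5} = v_{0} ; sig = (3; 1)
  {3,4,5}:  v_{3} + v_{4} + v_{5} = v_{2} ; sig = (3; 1)
  {1,4,7}:  v_{1} + v_{4} + v_{7} = 2·v_{0} ; sig = (3; 2)

so the primitive-relation signature multiset is
    |P|=2: 10 collections, coeffs (), (), (), (1), (1), (1), (1,1), (1,1), (1,1), (1,2)
    |P|=3: 4 collections, coeffs (1), (1), (1), (2)


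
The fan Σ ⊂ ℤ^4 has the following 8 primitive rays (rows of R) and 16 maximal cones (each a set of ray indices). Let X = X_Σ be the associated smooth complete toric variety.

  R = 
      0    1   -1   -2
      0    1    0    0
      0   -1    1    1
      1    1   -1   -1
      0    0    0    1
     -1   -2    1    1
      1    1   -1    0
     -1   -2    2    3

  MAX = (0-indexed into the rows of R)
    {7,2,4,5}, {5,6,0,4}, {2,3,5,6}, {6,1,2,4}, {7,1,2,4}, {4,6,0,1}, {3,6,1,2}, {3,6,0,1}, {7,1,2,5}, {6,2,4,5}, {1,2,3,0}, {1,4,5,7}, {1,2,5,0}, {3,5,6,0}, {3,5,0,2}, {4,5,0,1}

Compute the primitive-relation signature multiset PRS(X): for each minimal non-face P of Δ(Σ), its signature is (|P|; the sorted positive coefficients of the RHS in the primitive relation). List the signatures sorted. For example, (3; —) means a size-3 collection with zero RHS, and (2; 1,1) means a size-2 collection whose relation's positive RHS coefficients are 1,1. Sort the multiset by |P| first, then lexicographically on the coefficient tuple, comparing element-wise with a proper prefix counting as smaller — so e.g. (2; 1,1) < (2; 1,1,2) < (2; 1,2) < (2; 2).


Primitive collections (9):

  {3,4}:  v_{3} + v_{4} = v_{6}  ⇒ sig = (2; 1)
  {0,7}:  v_{0} + v_{7} = v_{1} + v_{5}  ⇒ sig = (2; 1,1)
  {3,7}:  v_{3} + v_{7} = v_{2} + v_{4}  ⇒ sig = (2; 1,1)
  {6,7}:  v_{6} + v_{7} = v_{2} + 2·v_{4}  ⇒ sig = (2; 1,2)
  {0,2,4}:  v_{0} + v_{2} + v_{4} = 0  ⇒ sig = (3; —)
  {1,3,5}:  v_{1} + v_{3} + v_{5} = 0  ⇒ sig = (3; —)
  {0,2,6}:  v_{0} + v_{2} + v_{6} = v_{3}  ⇒ sig = (3; 1)
  {1,5,6}:  v_{1} + v_{5} + v_{6} = v_{4}  ⇒ sig = (3; 1)
  {1,2,4,5}:  v_{1} + v_{2} + v_{4} + v_{5} = v_{7}  ⇒ sig = (4; 1)

so the primitive-relation signature multiset is
    |P|=2: 4 collections, coeffs (1), (1,1), (1,1), (1,2)
    |P|=3: 4 collections, coeffs (), (), (1), (1)
    |P|=4: 1 collection, coeffs (1)


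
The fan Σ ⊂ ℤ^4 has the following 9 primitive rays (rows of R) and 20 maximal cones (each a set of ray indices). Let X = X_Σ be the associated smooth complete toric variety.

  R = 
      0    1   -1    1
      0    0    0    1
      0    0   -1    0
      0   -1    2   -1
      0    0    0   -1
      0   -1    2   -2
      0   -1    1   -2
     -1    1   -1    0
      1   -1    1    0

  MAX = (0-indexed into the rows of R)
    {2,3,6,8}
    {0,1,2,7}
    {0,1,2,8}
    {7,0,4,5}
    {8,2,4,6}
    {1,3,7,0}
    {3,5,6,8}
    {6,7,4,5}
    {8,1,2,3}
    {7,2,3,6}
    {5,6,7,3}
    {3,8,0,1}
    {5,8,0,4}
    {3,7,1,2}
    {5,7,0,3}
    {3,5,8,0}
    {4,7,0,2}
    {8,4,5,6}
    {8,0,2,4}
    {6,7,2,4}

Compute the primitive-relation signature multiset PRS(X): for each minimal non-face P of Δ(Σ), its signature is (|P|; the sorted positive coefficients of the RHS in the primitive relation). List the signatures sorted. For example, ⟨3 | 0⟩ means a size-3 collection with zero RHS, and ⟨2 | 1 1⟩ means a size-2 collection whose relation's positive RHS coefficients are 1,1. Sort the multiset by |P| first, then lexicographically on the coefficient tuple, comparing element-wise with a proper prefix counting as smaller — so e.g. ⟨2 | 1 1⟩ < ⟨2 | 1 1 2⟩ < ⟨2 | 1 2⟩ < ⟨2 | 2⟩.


Σ has 8 primitive collections:

  {1,4}:  v_{1} + v_{4} = 0  so sig = ⟨2 | 0⟩
  {7,8}:  v_{7} + v_{8} = 0  so sig = ⟨2 | 0⟩
  {0,6}:  v_{0} + v_{6} = v_{4}  so sig = ⟨2 | 1⟩
  {1,5}:  v_{1} + v_{5} = v_{3}  so sig = ⟨2 | 1⟩
  {2,5}:  v_{2} + v_{5} = v_{6}  so sig = ⟨2 | 1⟩
  {3,4}:  v_{3} + v_{4} = v_{5}  so sig = ⟨2 | 1⟩
  {1,6}:  v_{1} + v_{6} = v_{2} + v_{3}  so sig = ⟨2 | 1 1⟩
  {0,2,3}:  v_{0} + v_{2} + v_{3} = 0  so sig = ⟨3 | 0⟩

Signatures (|P|; sorted positive RHS coefficients), sorted:
    |P|=2: 7 collections, coeffs (), (), (1), (1), (1), (1), (1,1)
    |P|=3: 1 collection, coeffs ()


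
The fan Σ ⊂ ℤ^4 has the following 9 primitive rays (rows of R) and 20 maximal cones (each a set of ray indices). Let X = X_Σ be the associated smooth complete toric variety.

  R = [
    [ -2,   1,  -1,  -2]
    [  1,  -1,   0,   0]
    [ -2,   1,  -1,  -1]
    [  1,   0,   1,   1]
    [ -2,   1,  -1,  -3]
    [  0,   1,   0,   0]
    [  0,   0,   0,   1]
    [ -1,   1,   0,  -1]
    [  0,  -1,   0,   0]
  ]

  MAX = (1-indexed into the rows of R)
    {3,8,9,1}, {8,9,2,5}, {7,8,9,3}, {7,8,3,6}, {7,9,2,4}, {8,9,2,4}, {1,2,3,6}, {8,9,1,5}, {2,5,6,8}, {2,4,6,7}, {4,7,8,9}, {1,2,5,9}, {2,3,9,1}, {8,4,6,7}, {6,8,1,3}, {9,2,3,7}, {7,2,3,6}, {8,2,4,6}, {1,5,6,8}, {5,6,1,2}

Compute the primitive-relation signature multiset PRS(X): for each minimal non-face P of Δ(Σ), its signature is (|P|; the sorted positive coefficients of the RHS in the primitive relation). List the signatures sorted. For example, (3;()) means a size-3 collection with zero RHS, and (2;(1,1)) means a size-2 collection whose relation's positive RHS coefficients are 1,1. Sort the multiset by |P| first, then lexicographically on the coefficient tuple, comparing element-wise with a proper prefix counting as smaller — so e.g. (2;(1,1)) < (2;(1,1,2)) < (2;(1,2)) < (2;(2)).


Primitive collections (10):

  P = {6,9}:  v_{6} + v_{9} = 0 — sig = (2;())
  P = {1,4}:  v_{1} + v_{4} = v_{8} — sig = (2;(1))
  P = {1,7}:  v_{1} + v_{7} = v_{3} — sig = (2;(1))
  P = {5,7}:  v_{5} + v_{7} = v_{1} — sig = (2;(1))
  P = {3,4}:  v_{3} + v_{4} = v_{7} + v_{8} — sig = (2;(1,1))
  P = {4,5}:  v_{4} + v_{5} = v_{2} + 2·v_{8} — sig = (2;(1,2))
  P = {3,5}:  v_{3} + v_{5} = 2·v_{1} — sig = (2;(2))
  P = {2,7,8}:  v_{2} + v_{7} + v_{8} = 0 — sig = (3;())
  P = {1,2,8}:  v_{1} + v_{2} + v_{8} = v_{5} — sig = (3;(1))
  P = {2,3,8}:  v_{2} + v_{3} + v_{8} = v_{1} — sig = (3;(1))

Hence PRS(X_Σ) =
[(2;()), (2;(1)), (2;(1)), (2;(1)), (2;(1,1)), (2;(1,2)), (2;(2)), (3;()), (3;(1)), (3;(1))]


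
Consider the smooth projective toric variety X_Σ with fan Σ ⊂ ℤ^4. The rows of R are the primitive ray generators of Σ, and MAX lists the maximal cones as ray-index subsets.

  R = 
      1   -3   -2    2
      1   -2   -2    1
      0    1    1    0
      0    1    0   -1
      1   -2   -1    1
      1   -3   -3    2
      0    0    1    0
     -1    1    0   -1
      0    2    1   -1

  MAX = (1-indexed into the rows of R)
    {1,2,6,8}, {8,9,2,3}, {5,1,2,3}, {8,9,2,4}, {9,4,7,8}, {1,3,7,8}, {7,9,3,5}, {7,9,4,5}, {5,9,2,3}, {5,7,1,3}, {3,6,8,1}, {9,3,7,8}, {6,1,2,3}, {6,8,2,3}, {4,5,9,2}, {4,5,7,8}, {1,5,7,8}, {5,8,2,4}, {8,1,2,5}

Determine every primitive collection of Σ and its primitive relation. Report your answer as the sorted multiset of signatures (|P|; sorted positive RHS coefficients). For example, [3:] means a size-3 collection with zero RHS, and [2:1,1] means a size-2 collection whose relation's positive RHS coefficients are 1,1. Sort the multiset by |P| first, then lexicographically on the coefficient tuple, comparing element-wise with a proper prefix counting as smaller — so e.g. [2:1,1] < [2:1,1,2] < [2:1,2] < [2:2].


Δ(Σ) — 9 vertices, 11 min non-faces:

  • {1,4}:  v_{1} + v_{4} = v_{2}  →  sig = [2:1]
  • {2,7}:  v_{2} + v_{7} = v_{5}  →  sig = [2:1]
  • {3,4}:  v_{3} + v_{4} = v_{9}  →  sig = [2:1]
  • {6,7}:  v_{6} + v_{7} = v_{1}  →  sig = [2:1]
  • {1,9}:  v_{1} + v_{9} = v_{2} + v_{3}  →  sig = [2:1,1]
  • {5,6}:  v_{5} + v_{6} = v_{1} + v_{2}  →  sig = [2:1,1]
  • {4,6}:  v_{4} + v_{6} = 2·v_{2} + v_{3} + v_{8}  →  sig = [2:1,1,2]
  • {6,9}:  v_{6} + v_{9} = 2·v_{2} + 2·v_{3} + v_{8}  →  sig = [2:1,2,2]
  • {3,5,8}:  v_{3} + v_{5} + v_{8} = 0  →  sig = [3:]
  • {5,8,9}:  v_{5} + v_{8} + v_{9} = v_{4}  →  sig = [3:1]
  • {1,2,3,8}:  v_{1} + v_{2} + v_{3} + v_{8} = v_{6}  →  sig = [4:1]

Hence PRS(X_Σ) =
{ [2:1] ×4,  [2:1,1] ×2,  [2:1,1,2],  [2:1,2,2],  [3:],  [3:1],  [4:1] }


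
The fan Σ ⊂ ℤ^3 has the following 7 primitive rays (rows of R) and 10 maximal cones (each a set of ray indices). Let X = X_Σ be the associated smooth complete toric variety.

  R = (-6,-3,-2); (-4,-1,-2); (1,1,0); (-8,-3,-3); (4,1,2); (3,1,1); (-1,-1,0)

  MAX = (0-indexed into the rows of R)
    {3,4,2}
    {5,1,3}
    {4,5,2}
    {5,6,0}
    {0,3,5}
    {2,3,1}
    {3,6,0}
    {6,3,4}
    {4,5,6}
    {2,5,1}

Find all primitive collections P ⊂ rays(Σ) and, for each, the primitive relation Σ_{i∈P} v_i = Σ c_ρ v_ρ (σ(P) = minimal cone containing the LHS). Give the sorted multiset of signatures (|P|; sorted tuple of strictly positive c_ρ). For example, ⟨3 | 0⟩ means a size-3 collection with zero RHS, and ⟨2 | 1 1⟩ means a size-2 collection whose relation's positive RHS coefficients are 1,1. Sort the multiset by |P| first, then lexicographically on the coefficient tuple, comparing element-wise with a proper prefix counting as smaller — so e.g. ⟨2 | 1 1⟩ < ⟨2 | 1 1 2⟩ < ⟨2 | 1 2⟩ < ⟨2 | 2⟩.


Minimal non-faces — 9 found among 7 rays, 10 max cones:

  • {1,4}:  v_{1} + v_{4} = 0  so sig = ⟨2 | 0⟩
  • {2,6}:  v_{2} + v_{6} = 0  so sig = ⟨2 | 0⟩
  • {0,2}:  v_{0} + v_{2} = v_{3} + v_{5}  so sig = ⟨2 | 1 1⟩
  • {1,6}:  v_{1} + v_{6} = v_{3} + v_{5}  so sig = ⟨2 | 1 1⟩
  • {0,4}:  v_{0} + v_{4} = 2·v_{6}  so sig = ⟨2 | 2⟩
  • {0,1}:  v_{0} + v_{1} = 2·v_{3} + 2·v_{5}  so sig = ⟨2 | 2 2⟩
  • {2,3,5}:  v_{2} + v_{3} + v_{5} = v_{1}  so sig = ⟨3 | 1⟩
  • {3,4,5}:  v_{3} + v_{4} + v_{5} = v_{6}  so sig = ⟨3 | 1⟩
  • {3,5,6}:  v_{3} + v_{5} + v_{6} = v_{0}  so sig = ⟨3 | 1⟩

Hence PRS(X_Σ) =
{ ⟨2 | 0⟩ ×2,  ⟨2 | 1 1⟩ ×2,  ⟨2 | 2⟩,  ⟨2 | 2 2⟩,  ⟨3 | 1⟩ ×3 }


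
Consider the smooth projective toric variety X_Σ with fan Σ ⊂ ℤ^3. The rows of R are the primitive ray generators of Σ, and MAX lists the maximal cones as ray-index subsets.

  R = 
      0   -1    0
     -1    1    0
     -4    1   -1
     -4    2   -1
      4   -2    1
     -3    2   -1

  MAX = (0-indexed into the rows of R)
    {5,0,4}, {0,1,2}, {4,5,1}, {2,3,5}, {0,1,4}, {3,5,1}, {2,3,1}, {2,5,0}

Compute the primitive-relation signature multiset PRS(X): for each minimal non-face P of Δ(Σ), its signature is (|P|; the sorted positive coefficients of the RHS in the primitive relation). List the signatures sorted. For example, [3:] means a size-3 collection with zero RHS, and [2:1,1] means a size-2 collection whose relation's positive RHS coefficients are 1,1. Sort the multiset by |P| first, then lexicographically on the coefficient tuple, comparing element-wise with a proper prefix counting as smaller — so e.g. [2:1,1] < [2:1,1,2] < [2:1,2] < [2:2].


5 minimal non-faces of Δ(Σ) (on 6 rays):

  • {3,4}:  v_{3} + v_{4} = 0  so sig = [2:]
  • {0,3}:  v_{0} + v_{3} = v_{2}  so sig = [2:1]
  • {2,4}:  v_{2} + v_{4} = v_{0}  so sig = [2:1]
  • {0,1,5}:  v_{0} + v_{1} + v_{5} = v_{3}  so sig = [3:1]
  • {1,2,5}:  v_{1} + v_{2} + v_{5} = 2·v_{3}  so sig = [3:2]

so the primitive-relation signature multiset is
    [2:]
    [2:1]
    [2:1]
    [3:1]
    [3:2]


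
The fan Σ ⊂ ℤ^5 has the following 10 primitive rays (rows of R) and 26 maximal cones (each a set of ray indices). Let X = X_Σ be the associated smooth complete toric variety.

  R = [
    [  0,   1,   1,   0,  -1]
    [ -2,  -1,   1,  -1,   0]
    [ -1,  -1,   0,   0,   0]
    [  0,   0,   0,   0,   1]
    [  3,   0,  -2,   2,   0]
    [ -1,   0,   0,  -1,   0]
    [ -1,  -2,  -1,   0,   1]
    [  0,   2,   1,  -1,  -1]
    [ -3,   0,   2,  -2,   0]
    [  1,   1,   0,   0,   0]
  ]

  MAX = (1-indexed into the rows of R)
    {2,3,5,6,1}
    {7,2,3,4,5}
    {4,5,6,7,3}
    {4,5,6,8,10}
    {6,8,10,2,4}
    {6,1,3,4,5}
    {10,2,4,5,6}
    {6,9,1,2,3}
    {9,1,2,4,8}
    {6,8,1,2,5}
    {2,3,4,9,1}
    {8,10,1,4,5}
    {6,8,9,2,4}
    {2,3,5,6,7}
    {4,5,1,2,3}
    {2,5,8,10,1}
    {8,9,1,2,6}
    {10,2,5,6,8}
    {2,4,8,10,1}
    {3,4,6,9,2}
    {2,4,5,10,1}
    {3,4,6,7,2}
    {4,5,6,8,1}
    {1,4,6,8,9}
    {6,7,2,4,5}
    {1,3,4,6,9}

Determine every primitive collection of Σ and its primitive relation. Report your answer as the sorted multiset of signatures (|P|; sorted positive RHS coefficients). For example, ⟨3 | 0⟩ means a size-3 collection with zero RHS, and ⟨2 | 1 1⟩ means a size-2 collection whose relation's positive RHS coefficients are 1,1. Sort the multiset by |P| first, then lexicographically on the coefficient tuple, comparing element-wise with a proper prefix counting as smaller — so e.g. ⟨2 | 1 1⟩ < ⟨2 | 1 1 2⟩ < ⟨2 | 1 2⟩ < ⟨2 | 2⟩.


Σ has 12 primitive collections:

  P = {3,10}:  v_{3} + v_{10} = 0 — sig = ⟨2 | 0⟩
  P = {5,9}:  v_{5} + v_{9} = 0 — sig = ⟨2 | 0⟩
  P = {1,7}:  v_{1} + v_{7} = v_{3} — sig = ⟨2 | 1⟩
  P = {7,8}:  v_{7} + v_{8} = v_{6} — sig = ⟨2 | 1⟩
  P = {3,8}:  v_{3} + v_{8} = v_{1} + v_{6} — sig = ⟨2 | 1 1⟩
  P = {9,10}:  v_{9} + v_{10} = v_{2} + v_{4} + v_{8} — sig = ⟨2 | 1 1 1⟩
  P = {7,9}:  v_{7} + v_{9} = v_{2} + v_{3} + v_{4} + v_{6} — sig = ⟨2 | 1 1 1 1⟩
  P = {7,10}:  v_{7} + v_{10} = v_{2} + v_{4} + v_{5} + v_{6} — sig = ⟨2 | 1 1 1 1⟩
  P = {1,6,10}:  v_{1} + v_{6} + v_{10} = v_{8} — sig = ⟨3 | 1⟩
  P = {1,2,4,6}:  v_{1} + v_{2} + v_{4} + v_{6} = v_{9} — sig = ⟨4 | 1⟩
  P = {2,4,5,8}:  v_{2} + v_{4} + v_{5} + v_{8} = v_{10} — sig = ⟨4 | 1⟩
  P = {2,3,4,5,6}:  v_{2} + v_{3} + v_{4} + v_{5} + v_{6} = v_{7} — sig = ⟨5 | 1⟩

Sorted signature multiset PRS(X):
{ ⟨2 | 0⟩ ×2,  ⟨2 | 1⟩ ×2,  ⟨2 | 1 1⟩,  ⟨2 | 1 1 1⟩,  ⟨2 | 1 1 1 1⟩ ×2,  ⟨3 | 1⟩,  ⟨4 | 1⟩ ×2,  ⟨5 | 1⟩ }


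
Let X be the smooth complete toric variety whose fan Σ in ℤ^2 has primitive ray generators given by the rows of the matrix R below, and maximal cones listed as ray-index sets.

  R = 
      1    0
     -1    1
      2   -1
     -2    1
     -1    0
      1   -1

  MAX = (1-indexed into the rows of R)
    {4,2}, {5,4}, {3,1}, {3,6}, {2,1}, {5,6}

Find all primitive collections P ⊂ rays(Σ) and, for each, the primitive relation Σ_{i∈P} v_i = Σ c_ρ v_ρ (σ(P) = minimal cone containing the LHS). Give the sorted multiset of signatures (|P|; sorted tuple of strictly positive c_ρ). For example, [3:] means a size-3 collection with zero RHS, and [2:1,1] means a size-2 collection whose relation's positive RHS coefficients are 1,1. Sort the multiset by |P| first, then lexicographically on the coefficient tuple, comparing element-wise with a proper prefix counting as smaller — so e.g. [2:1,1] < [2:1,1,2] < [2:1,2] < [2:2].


9 collections generate NE(X_Σ); each relation:

  P={1,5}:  v_{1} + v_{5} = 0  so sig = [2:]
  P={2,6}:  v_{2} + v_{6} = 0  so sig = [2:]
  P={3,4}:  v_{3} + v_{4} = 0  so sig = [2:]
  P={1,4}:  v_{1} + v_{4} = v_{2}  so sig = [2:1]
  P={1,6}:  v_{1} + v_{6} = v_{3}  so sig = [2:1]
  P={2,3}:  v_{2} + v_{3} = v_{1}  so sig = [2:1]
  P={2,5}:  v_{2} + v_{5} = v_{4}  so sig = [2:1]
  P={3,5}:  v_{3} + v_{5} = v_{6}  so sig = [2:1]
  P={4,6}:  v_{4} + v_{6} = v_{5}  so sig = [2:1]

Hence PRS(X_Σ) =
    |P|=2: 9 collections, coeffs (), (), (), (1), (1), (1), (1), (1), (1)


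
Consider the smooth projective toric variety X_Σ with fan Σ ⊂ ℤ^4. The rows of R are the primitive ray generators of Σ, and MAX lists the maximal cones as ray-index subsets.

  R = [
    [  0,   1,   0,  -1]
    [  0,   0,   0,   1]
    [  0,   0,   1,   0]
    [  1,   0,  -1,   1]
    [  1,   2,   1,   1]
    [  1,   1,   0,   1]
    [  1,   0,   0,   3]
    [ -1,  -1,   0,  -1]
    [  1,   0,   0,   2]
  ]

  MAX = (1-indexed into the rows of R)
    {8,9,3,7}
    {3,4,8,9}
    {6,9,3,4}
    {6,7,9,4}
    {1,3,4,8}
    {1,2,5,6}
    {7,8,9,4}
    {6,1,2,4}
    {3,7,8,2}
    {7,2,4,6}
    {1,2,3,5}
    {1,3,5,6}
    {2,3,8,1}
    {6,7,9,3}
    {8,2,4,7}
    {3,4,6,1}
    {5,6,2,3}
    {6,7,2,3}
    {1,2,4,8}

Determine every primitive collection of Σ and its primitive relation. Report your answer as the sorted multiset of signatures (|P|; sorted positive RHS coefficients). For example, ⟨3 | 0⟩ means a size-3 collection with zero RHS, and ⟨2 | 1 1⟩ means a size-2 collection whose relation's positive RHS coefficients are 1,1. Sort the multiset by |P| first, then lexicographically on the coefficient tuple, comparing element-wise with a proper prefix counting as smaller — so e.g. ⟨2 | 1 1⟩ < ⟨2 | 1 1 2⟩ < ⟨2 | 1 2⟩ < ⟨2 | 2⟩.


Δ(Σ) — 9 vertices, 11 min non-faces:

  {6,8}:  v_{6} + v_{8} = 0  →  sig = ⟨2 | 0⟩
  {1,9}:  v_{1} + v_{9} = v_{6}  →  sig = ⟨2 | 1⟩
  {2,9}:  v_{2} + v_{9} = v_{7}  →  sig = ⟨2 | 1⟩
  {1,7}:  v_{1} + v_{7} = v_{2} + v_{6}  →  sig = ⟨2 | 1 1⟩
  {5,8}:  v_{5} + v_{8} = v_{1} + v_{2} + v_{3}  →  sig = ⟨2 | 1 1 1⟩
  {5,9}:  v_{5} + v_{9} = v_{2} + v_{3} + 2·v_{6}  →  sig = ⟨2 | 1 1 2⟩
  {5,7}:  v_{5} + v_{7} = 2·v_{2} + v_{3} + 2·v_{6}  →  sig = ⟨2 | 1 2 2⟩
  {4,5}:  v_{4} + v_{5} = 2·v_{6}  →  sig = ⟨2 | 2⟩
  {2,3,4}:  v_{2} + v_{3} + v_{4} = v_{9}  →  sig = ⟨3 | 1⟩
  {3,4,7}:  v_{3} + v_{4} + v_{7} = 2·v_{9}  →  sig = ⟨3 | 2⟩
  {1,2,3,6}:  v_{1} + v_{2} + v_{3} + v_{6} = v_{5}  →  sig = ⟨4 | 1⟩

Signatures (|P|; sorted positive RHS coefficients), sorted:
[⟨2 | 0⟩, ⟨2 | 1⟩, ⟨2 | 1⟩, ⟨2 | 1 1⟩, ⟨2 | 1 1 1⟩, ⟨2 | 1 1 2⟩, ⟨2 | 1 2 2⟩, ⟨2 | 2⟩, ⟨3 | 1⟩, ⟨3 | 2⟩, ⟨4 | 1⟩]


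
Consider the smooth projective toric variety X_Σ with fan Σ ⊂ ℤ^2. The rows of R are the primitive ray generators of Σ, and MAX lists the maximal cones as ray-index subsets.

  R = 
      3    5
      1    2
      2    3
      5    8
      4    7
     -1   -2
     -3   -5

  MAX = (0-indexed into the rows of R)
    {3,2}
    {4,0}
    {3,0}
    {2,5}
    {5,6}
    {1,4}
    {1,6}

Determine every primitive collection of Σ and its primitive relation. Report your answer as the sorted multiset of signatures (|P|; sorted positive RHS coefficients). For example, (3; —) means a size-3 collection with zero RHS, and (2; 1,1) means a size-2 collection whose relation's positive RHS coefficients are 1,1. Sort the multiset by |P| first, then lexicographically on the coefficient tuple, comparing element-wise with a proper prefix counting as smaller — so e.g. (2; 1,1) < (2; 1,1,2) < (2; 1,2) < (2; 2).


Minimal non-faces — 14 found among 7 rays, 7 max cones:

  P = {0,6}:  v_{0} + v_{6} = 0  →  sig = (2; —)
  P = {1,5}:  v_{1} + v_{5} = 0  →  sig = (2; —)
  P = {0,1}:  v_{0} + v_{1} = v_{4}  →  sig = (2; 1)
  P = {0,2}:  v_{0} + v_{2} = v_{3}  →  sig = (2; 1)
  P = {0,5}:  v_{0} + v_{5} = v_{2}  →  sig = (2; 1)
  P = {1,2}:  v_{1} + v_{2} = v_{0}  →  sig = (2; 1)
  P = {2,6}:  v_{2} + v_{6} = v_{5}  →  sig = (2; 1)
  P = {3,6}:  v_{3} + v_{6} = v_{2}  →  sig = (2; 1)
  P = {4,5}:  v_{4} + v_{5} = v_{0}  →  sig = (2; 1)
  P = {4,6}:  v_{4} + v_{6} = v_{1}  →  sig = (2; 1)
  P = {1,3}:  v_{1} + v_{3} = 2·v_{0}  →  sig = (2; 2)
  P = {2,4}:  v_{2} + v_{4} = 2·v_{0}  →  sig = (2; 2)
  P = {3,5}:  v_{3} + v_{5} = 2·v_{2}  →  sig = (2; 2)
  P = {3,4}:  v_{3} + v_{4} = 3·v_{0}  →  sig = (2; 3)

so the primitive-relation signature multiset is
{ (2; —) ×2,  (2; 1) ×8,  (2; 2) ×3,  (2; 3) }


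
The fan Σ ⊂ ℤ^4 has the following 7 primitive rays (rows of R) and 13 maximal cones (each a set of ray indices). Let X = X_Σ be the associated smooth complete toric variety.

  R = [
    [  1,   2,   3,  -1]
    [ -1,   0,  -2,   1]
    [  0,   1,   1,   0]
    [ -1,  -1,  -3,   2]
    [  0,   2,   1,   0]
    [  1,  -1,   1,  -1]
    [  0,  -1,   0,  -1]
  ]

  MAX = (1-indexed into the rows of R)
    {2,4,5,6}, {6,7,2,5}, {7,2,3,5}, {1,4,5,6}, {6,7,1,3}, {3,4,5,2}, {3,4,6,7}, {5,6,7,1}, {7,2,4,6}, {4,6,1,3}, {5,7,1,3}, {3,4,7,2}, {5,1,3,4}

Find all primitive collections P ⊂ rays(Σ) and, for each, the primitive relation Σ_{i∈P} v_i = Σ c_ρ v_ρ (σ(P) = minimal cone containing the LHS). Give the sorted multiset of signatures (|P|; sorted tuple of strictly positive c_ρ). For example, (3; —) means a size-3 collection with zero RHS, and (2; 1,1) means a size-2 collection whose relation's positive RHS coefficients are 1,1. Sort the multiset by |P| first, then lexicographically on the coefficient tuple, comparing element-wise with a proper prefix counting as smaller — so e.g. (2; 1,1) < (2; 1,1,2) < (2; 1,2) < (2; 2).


The 5 primitive collections of Σ (r=7, n=4):

  • {1,2}:  v_{1} + v_{2} = v_{5}  →  sig = (2; 1)
  • {1,4,7}:  v_{1} + v_{4} + v_{7} = 0  →  sig = (3; —)
  • {2,3,6}:  v_{2} + v_{3} + v_{6} = 0  →  sig = (3; —)
  • {3,5,6}:  v_{3} + v_{5} + v_{6} = v_{1}  →  sig = (3; 1)
  • {4,5,7}:  v_{4} + v_{5} + v_{7} = v_{2}  →  sig = (3; 1)

Hence PRS(X_Σ) =
[(2; 1), (3; —), (3; —), (3; 1), (3; 1)]


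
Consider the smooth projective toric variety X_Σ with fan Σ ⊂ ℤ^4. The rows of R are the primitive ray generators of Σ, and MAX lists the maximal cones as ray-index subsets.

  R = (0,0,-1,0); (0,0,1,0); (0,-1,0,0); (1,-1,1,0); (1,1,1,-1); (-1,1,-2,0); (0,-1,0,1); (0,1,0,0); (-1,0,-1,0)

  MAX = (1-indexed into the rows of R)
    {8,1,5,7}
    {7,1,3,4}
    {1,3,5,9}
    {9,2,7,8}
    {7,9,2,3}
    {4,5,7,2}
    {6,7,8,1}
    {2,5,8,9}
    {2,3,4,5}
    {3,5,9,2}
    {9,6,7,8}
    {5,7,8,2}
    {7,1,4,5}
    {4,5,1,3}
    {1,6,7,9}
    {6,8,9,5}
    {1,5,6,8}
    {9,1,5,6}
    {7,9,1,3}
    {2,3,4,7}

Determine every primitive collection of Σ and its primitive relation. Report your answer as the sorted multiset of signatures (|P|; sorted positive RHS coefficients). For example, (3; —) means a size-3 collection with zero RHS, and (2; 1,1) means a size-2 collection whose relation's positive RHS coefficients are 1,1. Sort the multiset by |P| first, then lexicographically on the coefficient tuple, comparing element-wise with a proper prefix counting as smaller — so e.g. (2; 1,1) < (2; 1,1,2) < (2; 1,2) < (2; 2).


|primitive collections| = 11. Relations:

  {1,2}:  v_{1} + v_{2} = 0 ; sig = (2; —)
  {3,8}:  v_{3} + v_{8} = 0 ; sig = (2; —)
  {4,6}:  v_{4} + v_{6} = v_{1} ; sig = (2; 1)
  {4,9}:  v_{4} + v_{9} = v_{3} ; sig = (2; 1)
  {2,6}:  v_{2} + v_{6} = v_{8} + v_{9} ; sig = (2; 1,1)
  {3,6}:  v_{3} + v_{6} = v_{1} + v_{9} ; sig = (2; 1,1)
  {4,8}:  v_{4} + v_{8} = v_{5} + v_{7} ; sig = (2; 1,1)
  {5,7,9}:  v_{5} + v_{7} + v_{9} = 0 ; sig = (3; —)
  {1,8,9}:  v_{1} + v_{8} + v_{9} = v_{6} ; sig = (3; 1)
  {3,5,7}:  v_{3} + v_{5} + v_{7} = v_{4} ; sig = (3; 1)
  {5,6,7}:  v_{5} + v_{6} + v_{7} = v_{1} + v_{8} ; sig = (3; 1,1)

Signatures (|P|; sorted positive RHS coefficients), sorted:
{ (2; —) ×2,  (2; 1) ×2,  (2; 1,1) ×3,  (3; —),  (3; 1) ×2,  (3; 1,1) }


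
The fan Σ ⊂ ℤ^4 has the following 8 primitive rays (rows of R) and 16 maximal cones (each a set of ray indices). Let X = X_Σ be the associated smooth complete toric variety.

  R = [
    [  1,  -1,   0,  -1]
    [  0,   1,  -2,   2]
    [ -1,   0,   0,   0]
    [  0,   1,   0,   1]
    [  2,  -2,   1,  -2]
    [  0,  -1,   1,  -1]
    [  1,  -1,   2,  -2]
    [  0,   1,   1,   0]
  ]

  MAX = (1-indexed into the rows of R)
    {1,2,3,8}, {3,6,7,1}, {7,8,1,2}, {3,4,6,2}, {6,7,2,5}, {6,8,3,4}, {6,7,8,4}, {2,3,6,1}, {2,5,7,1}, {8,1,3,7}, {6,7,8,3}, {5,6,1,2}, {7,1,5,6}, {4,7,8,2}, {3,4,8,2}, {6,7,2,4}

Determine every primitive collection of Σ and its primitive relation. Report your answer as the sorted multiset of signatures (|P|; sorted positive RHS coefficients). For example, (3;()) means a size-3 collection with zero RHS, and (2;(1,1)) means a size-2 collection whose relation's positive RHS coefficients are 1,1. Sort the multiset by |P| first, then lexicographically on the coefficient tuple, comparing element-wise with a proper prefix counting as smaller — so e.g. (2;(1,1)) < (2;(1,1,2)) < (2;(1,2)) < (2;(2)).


|primitive collections| = 9. Relations:

  {1,4}:  v_{1} + v_{4} = v_{2} + v_{7}  ⇒ sig = (2;(1,1))
  {3,5}:  v_{3} + v_{5} = v_{1} + v_{6}  ⇒ sig = (2;(1,1))
  {5,8}:  v_{5} + v_{8} = v_{2} + 2·v_{7}  ⇒ sig = (2;(1,2))
  {4,5}:  v_{4} + v_{5} = 2·v_{2} + v_{6} + 2·v_{7}  ⇒ sig = (2;(1,2,2))
  {2,3,7}:  v_{2} + v_{3} + v_{7} = 0  ⇒ sig = (3;())
  {1,6,8}:  v_{1} + v_{6} + v_{8} = v_{7}  ⇒ sig = (3;(1))
  {2,6,8}:  v_{2} + v_{6} + v_{8} = v_{4}  ⇒ sig = (3;(1))
  {3,4,7}:  v_{3} + v_{4} + v_{7} = v_{6} + v_{8}  ⇒ sig = (3;(1,1))
  {1,2,6,7}:  v_{1} + v_{2} + v_{6} + v_{7} = v_{5}  ⇒ sig = (4;(1))

Signatures (|P|; sorted positive RHS coefficients), sorted:
{ (2;(1,1)) ×2,  (2;(1,2)),  (2;(1,2,2)),  (3;()),  (3;(1)) ×2,  (3;(1,1)),  (4;(1)) }


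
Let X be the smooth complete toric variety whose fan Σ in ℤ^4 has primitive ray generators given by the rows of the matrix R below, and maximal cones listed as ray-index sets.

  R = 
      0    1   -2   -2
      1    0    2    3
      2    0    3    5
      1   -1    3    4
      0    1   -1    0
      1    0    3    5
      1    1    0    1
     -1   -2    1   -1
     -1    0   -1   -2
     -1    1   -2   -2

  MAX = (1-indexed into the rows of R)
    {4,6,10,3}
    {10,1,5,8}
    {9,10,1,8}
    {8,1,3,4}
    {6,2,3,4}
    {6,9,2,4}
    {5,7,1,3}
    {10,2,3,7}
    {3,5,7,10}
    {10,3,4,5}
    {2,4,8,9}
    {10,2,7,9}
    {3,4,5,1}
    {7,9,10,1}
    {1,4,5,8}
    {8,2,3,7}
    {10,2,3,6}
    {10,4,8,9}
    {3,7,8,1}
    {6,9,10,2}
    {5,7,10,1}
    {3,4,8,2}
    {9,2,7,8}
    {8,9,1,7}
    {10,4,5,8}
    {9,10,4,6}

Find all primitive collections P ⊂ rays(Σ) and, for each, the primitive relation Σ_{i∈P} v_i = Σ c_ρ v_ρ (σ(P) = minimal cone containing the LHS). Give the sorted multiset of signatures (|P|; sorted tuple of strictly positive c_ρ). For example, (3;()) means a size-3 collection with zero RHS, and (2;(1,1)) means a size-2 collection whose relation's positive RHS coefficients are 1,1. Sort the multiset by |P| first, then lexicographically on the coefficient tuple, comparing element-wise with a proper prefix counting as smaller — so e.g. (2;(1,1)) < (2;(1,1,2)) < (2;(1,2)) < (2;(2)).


The 18 primitive collections of Σ (r=10, n=4):

  • {1,2}:  v_{1} + v_{2} = v_{7}  so sig = (2;(1))
  • {3,9}:  v_{3} + v_{9} = v_{2}  so sig = (2;(1))
  • {4,7}:  v_{4} + v_{7} = v_{3}  so sig = (2;(1))
  • {5,9}:  v_{5} + v_{9} = v_{10}  so sig = (2;(1))
  • {1,6}:  v_{1} + v_{6} = v_{3} + v_{10}  so sig = (2;(1,1))
  • {2,5}:  v_{2} + v_{5} = v_{3} + v_{10}  so sig = (2;(1,1))
  • {6,7}:  v_{6} + v_{7} = v_{2} + v_{3} + v_{10}  so sig = (2;(1,1,1))
  • {5,6}:  v_{5} + v_{6} = v_{3} + v_{4} + 2·v_{10}  so sig = (2;(1,1,2))
  • {6,8}:  v_{6} + v_{8} = 2·v_{4} + 2·v_{9}  so sig = (2;(2,2))
  • {1,4,9}:  v_{1} + v_{4} + v_{9} = 0  so sig = (3;())
  • {5,7,8}:  v_{5} + v_{7} + v_{8} = 0  so sig = (3;())
  • {1,4,10}:  v_{1} + v_{4} + v_{10} = v_{5}  so sig = (3;(1))
  • {2,4,10}:  v_{2} + v_{4} + v_{10} = v_{6}  so sig = (3;(1))
  • {3,5,8}:  v_{3} + v_{5} + v_{8} = v_{4}  so sig = (3;(1))
  • {7,8,10}:  v_{7} + v_{8} + v_{10} = v_{9}  so sig = (3;(1))
  • {1,3,10}:  v_{1} + v_{3} + v_{10} = v_{5} + v_{7}  so sig = (3;(1,1))
  • {3,8,10}:  v_{3} + v_{8} + v_{10} = v_{4} + v_{9}  so sig = (3;(1,1))
  • {2,8,10}:  v_{2} + v_{8} + v_{10} = v_{4} + 2·v_{9}  so sig = (3;(1,2))

Signatures (|P|; sorted positive RHS coefficients), sorted:
{ (2;(1)) ×4,  (2;(1,1)) ×2,  (2;(1,1,1)),  (2;(1,1,2)),  (2;(2,2)),  (3;()) ×2,  (3;(1)) ×4,  (3;(1,1)) ×2,  (3;(1,2)) }


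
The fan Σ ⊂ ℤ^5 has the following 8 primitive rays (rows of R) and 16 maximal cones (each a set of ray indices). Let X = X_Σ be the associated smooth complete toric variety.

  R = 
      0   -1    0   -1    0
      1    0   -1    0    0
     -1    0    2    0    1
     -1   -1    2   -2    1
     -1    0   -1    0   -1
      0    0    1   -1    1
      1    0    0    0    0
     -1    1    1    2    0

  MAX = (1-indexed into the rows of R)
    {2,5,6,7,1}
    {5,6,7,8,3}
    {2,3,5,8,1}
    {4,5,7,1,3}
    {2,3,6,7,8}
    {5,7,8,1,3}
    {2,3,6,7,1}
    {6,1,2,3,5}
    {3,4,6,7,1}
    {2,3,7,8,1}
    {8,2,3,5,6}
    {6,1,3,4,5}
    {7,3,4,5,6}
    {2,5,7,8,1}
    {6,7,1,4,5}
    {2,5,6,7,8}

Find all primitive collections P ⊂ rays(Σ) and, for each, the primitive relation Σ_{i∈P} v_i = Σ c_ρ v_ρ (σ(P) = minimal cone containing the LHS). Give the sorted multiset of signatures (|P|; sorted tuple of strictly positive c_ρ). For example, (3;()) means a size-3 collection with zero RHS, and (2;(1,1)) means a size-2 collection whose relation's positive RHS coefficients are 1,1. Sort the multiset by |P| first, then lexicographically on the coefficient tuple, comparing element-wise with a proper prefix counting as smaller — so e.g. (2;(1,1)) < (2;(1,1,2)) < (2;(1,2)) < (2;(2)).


Σ has 5 primitive collections:

  • {2,4}:  v_{2} + v_{4} = v_{1} + v_{6}  ⟹  sig = (2;(1,1))
  • {4,8}:  v_{4} + v_{8} = 2·v_{3} + v_{5} + v_{7}  ⟹  sig = (2;(1,1,2))
  • {1,6,8}:  v_{1} + v_{6} + v_{8} = v_{3}  ⟹  sig = (3;(1))
  • {2,3,5,7}:  v_{2} + v_{3} + v_{5} + v_{7} = 0  ⟹  sig = (4;())
  • {1,3,5,6,7}:  v_{1} + v_{3} + v_{5} + v_{6} + v_{7} = v_{4}  ⟹  sig = (5;(1))

so the primitive-relation signature multiset is
[(2;(1,1)), (2;(1,1,2)), (3;(1)), (4;()), (5;(1))]


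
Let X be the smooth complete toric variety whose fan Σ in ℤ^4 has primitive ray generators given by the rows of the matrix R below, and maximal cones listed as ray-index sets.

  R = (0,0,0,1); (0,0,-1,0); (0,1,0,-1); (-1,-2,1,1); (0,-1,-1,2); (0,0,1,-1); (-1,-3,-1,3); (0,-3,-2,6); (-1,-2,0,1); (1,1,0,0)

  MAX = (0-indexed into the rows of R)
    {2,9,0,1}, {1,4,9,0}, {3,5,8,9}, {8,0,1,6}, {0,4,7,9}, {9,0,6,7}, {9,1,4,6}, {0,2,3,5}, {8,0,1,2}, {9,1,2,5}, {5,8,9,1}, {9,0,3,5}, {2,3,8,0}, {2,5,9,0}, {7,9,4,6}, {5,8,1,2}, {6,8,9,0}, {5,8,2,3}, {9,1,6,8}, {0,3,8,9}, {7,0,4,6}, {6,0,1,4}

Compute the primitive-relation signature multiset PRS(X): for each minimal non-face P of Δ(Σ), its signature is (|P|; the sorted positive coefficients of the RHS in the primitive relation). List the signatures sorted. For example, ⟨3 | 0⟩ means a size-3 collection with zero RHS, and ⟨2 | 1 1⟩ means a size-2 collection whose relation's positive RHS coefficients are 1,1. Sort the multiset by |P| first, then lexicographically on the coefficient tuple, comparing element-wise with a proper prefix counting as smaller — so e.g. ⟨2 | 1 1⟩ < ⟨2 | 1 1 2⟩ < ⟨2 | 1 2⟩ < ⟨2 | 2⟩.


Primitive collections (20):

  {1,3}:  v_{1} + v_{3} = v_{8}  ⟹  sig = ⟨2 | 1⟩
  {4,8}:  v_{4} + v_{8} = v_{6}  ⟹  sig = ⟨2 | 1⟩
  {2,4}:  v_{2} + v_{4} = v_{0} + v_{1}  ⟹  sig = ⟨2 | 1 1⟩
  {4,5}:  v_{4} + v_{5} = v_{8} + v_{9}  ⟹  sig = ⟨2 | 1 1⟩
  {2,6}:  v_{2} + v_{6} = v_{0} + v_{1} + v_{8}  ⟹  sig = ⟨2 | 1 1 1⟩
  {5,7}:  v_{5} + v_{7} = v_{0} + v_{6} + v_{8} + 2·v_{9}  ⟹  sig = ⟨2 | 1 1 1 2⟩
  {3,4}:  v_{3} + v_{4} = v_{0} + 2·v_{8} + v_{9}  ⟹  sig = ⟨2 | 1 1 2⟩
  {7,8}:  v_{7} + v_{8} = v_{0} + 2·v_{6} + v_{9}  ⟹  sig = ⟨2 | 1 1 2⟩
  {3,6}:  v_{3} + v_{6} = v_{0} + 3·v_{8} + v_{9}  ⟹  sig = ⟨2 | 1 1 3⟩
  {2,7}:  v_{2} + v_{7} = v_{0} + 2·v_{4}  ⟹  sig = ⟨2 | 1 2⟩
  {5,6}:  v_{5} + v_{6} = 2·v_{8} + v_{9}  ⟹  sig = ⟨2 | 1 2⟩
  {3,7}:  v_{3} + v_{7} = 2·v_{0} + v_{6} + 2·v_{8} + 2·v_{9}  ⟹  sig = ⟨2 | 1 2 2 2⟩
  {1,7}:  v_{1} + v_{7} = 3·v_{4}  ⟹  sig = ⟨2 | 3⟩
  {0,1,5}:  v_{0} + v_{1} + v_{5} = 0  ⟹  sig = ⟨3 | 0⟩
  {2,8,9}:  v_{2} + v_{8} + v_{9} = 0  ⟹  sig = ⟨3 | 0⟩
  {0,5,8}:  v_{0} + v_{5} + v_{8} = v_{3}  ⟹  sig = ⟨3 | 1⟩
  {2,3,9}:  v_{2} + v_{3} + v_{9} = v_{0} + v_{5}  ⟹  sig = ⟨3 | 1 1⟩
  {0,1,8,9}:  v_{0} + v_{1} + v_{8} + v_{9} = v_{4}  ⟹  sig = ⟨4 | 1⟩
  {0,4,6,9}:  v_{0} + v_{4} + v_{6} + v_{9} = v_{7}  ⟹  sig = ⟨4 | 1⟩
  {0,1,6,9}:  v_{0} + v_{1} + v_{6} + v_{9} = 2·v_{4}  ⟹  sig = ⟨4 | 2⟩

Hence PRS(X_Σ) =
    ⟨2 | 1⟩
    ⟨2 | 1⟩
    ⟨2 | 1 1⟩
    ⟨2 | 1 1⟩
    ⟨2 | 1 1 1⟩
    ⟨2 | 1 1 1 2⟩
    ⟨2 | 1 1 2⟩
    ⟨2 | 1 1 2⟩
    ⟨2 | 1 1 3⟩
    ⟨2 | 1 2⟩
    ⟨2 | 1 2⟩
    ⟨2 | 1 2 2 2⟩
    ⟨2 | 3⟩
    ⟨3 | 0⟩
    ⟨3 | 0⟩
    ⟨3 | 1⟩
    ⟨3 | 1 1⟩
    ⟨4 | 1⟩
    ⟨4 | 1⟩
    ⟨4 | 2⟩
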